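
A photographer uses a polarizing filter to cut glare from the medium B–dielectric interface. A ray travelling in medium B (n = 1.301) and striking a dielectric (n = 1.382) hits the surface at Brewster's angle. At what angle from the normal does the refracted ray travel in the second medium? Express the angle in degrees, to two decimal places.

θ_t ≈ 43.27°

First find Brewster's angle: tan θ_B = 1.382/1.301 = 1.0623, giving θ_B = 46.73°.
At Brewster's angle the reflected and refracted rays are perpendicular, so θ_t = 90° − θ_B = 90° − 46.73° = 43.27°.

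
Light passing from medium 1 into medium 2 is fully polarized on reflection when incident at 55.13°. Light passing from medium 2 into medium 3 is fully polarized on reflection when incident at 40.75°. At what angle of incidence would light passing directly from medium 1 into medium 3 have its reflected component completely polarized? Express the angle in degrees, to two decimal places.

θ_B ≈ 51.04°

n₂/n₁ = tan 55.13° = 1.4351 and n₃/n₂ = tan 40.75° = 0.8617.
n₃/n₁ = 1.2365. Then tan θ_B(1→3) = n₃/n₁, so θ_B(1→3) = arctan(1.2365) = 51.04°.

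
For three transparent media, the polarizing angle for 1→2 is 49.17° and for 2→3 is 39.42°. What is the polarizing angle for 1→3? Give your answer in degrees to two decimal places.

Each Brewster angle gives a ratio: n₂/n₁ = tan 49.17° = 1.1573, n₃/n₂ = tan 39.42° = 0.8220.
Multiplying, n₃/n₁ = 1.1573 × 0.8220 = 0.9513, and θ_B(1→3) = arctan 0.9513 = 43.57°.

θ_B ≈ 43.57°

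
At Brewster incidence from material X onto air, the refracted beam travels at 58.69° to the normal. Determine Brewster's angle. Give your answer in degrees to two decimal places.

θ_B ≈ 31.31°

Brewster's condition makes the reflected and refracted beams perpendicular: θ_B + θ_t = 90°.
So θ_B = 90° − θ_t = 90° − 58.69° = 31.31°.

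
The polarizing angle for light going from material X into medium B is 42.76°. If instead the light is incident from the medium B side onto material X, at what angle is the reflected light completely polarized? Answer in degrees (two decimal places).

Reversing the direction swaps n₁ and n₂, so tan θ_B' = 1/tan θ_B and θ_B' = 90° − θ_B.
Hence θ_B' = 90° − 42.76° = 47.24°.

θ_B' ≈ 47.24°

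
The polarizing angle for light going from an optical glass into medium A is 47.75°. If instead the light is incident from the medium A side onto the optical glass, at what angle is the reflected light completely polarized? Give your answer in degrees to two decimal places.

The two Brewster angles are complementary: θ_B' = 90° − θ_B = 90° − 47.75° = 42.25°.

θ_B' ≈ 42.25°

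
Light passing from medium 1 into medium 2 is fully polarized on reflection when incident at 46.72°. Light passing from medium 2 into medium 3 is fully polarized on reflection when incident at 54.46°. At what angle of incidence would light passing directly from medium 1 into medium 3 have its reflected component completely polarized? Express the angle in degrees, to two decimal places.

θ_B ≈ 56.07°

tan θ_B(1→2) = n₂/n₁ = tan 46.72° = 1.0619.
tan θ_B(2→3) = n₃/n₂ = tan 54.46° = 1.3999.
n₃/n₁ = 1.4866. Then tan θ_B(1→3) = n₃/n₁, so θ_B(1→3) = arctan(1.4866) = 56.07°.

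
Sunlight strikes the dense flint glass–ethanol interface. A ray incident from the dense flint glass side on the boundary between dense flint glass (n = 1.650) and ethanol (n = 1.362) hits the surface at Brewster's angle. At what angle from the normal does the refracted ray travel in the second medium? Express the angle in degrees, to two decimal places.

θ_t ≈ 50.46°

θ_B = arctan(n₂/n₁) = arctan(1.362/1.650) = 39.54°.
The refracted ray is perpendicular to the reflected ray, so θ_t = 90° − θ_B = 50.46°.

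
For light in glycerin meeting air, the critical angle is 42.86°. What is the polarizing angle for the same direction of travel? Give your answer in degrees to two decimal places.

θ_B ≈ 34.22°

At the critical angle sin θ_c = n₂/n₁, giving n₂/n₁ = sin 42.86° = 0.6802.
Then tan θ_B = n₂/n₁ = 0.6802, so θ_B = arctan 0.6802 = 34.22°.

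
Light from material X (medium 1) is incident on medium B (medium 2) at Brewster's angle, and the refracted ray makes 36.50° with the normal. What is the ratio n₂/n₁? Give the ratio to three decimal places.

n₂/n₁ ≈ 1.351

θ_B + θ_t = 90°, so θ_B = 90° − 36.50° = 53.50°.
Then n₂/n₁ = tan θ_B = tan 53.50° = 1.351.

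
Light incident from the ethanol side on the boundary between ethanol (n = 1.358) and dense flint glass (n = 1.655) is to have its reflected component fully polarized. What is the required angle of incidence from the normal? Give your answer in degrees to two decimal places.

θ_B ≈ 50.63°

The reflected p-component vanishes when tan θ_B = n₂/n₁.
Brewster's condition: tan θ_B = n₂/n₁ = 1.655/1.358 = 1.2187.
So θ_B = arctan 1.2187 = 50.63°.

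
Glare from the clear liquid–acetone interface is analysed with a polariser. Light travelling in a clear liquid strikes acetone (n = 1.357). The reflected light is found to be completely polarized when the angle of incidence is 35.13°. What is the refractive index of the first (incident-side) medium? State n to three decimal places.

n ≈ 1.929

At Brewster's angle, tan θ_B = n₂/n₁ with n₁ on the incident side (a clear liquid) and n₂ on the transmitted side (acetone).
n₁ = n₂ / tan θ_B = 1.357 / tan 35.13° = 1.929.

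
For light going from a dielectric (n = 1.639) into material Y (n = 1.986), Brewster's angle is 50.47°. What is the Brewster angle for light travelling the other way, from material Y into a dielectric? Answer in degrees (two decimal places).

The two Brewster angles are complementary: θ_B' = 90° − θ_B = 90° − 50.47° = 39.53°.

θ_B' ≈ 39.53°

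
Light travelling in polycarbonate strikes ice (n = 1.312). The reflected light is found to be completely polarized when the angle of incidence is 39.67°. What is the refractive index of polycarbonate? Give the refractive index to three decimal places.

Brewster's law: tan θ_B = n₂/n₁ (light incident in polycarbonate, refracted into ice).
n₁ = n₂ / tan θ_B = 1.312 / tan 39.67° = 1.582.

n ≈ 1.582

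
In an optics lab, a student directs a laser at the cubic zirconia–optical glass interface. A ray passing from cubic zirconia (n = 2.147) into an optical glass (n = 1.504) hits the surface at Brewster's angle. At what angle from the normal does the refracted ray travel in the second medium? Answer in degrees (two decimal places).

θ_t ≈ 54.99°

θ_B = arctan(n₂/n₁) = arctan(1.504/2.147) = 35.01°.
Since θ_B + θ_t = 90° at Brewster incidence, θ_t = 90° − 35.01° = 54.99°.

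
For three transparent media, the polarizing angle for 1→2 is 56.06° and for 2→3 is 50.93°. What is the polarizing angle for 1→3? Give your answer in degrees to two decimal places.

θ_B ≈ 61.35°

n₂/n₁ = tan 56.06° = 1.4859 and n₃/n₂ = tan 50.93° = 1.2318.
So n₃/n₁ = (n₂/n₁)(n₃/n₂) = 1.4859 × 1.2318 = 1.8304.
θ_B(1→3) = arctan(1.8304) = 61.35°.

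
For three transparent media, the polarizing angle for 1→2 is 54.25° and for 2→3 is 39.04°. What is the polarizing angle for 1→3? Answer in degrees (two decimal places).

tan θ_B(1→2) = n₂/n₁ = tan 54.25° = 1.3891.
tan θ_B(2→3) = n₃/n₂ = tan 39.04° = 0.8109.
Multiplying, n₃/n₁ = 1.3891 × 0.8109 = 1.1265, and θ_B(1→3) = arctan 1.1265 = 48.40°.

θ_B ≈ 48.40°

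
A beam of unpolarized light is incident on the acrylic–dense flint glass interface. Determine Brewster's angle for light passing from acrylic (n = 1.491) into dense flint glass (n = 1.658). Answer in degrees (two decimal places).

Brewster's condition: tan θ_B = n₂/n₁ = 1.658/1.491 = 1.1120. Taking the arctangent, θ_B = 48.04°.

θ_B ≈ 48.04°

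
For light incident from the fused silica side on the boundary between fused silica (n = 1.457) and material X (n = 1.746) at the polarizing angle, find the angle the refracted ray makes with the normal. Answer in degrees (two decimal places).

θ_t ≈ 39.84°

tan θ_B = n₂/n₁ = 1.746/1.457 = 1.1984, so θ_B = 50.16°.
At Brewster's angle the reflected and refracted rays are perpendicular, so θ_t = 90° − θ_B = 90° − 50.16° = 39.84°.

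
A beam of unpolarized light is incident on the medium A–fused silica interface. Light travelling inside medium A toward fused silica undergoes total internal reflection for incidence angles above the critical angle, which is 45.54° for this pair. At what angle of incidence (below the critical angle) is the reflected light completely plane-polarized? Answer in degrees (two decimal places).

θ_B ≈ 35.52°

n₂/n₁ = sin θ_c = sin 45.54° = 0.7137.
tan θ_B equals the same ratio, so θ_B = arctan(0.7137) = 35.52°.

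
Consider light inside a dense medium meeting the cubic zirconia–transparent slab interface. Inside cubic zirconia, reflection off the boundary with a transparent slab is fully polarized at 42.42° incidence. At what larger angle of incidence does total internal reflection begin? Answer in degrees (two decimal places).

tan θ_B = n₂/n₁ = tan 42.42° = 0.9138.
Total internal reflection: sin θ_c = n₂/n₁ = 0.9138.
θ_c = arcsin(0.9138) = 66.03°.

θ_c ≈ 66.03°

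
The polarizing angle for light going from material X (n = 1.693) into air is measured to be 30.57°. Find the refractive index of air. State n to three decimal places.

n ≈ 1.000

Brewster's law: tan θ_B = n₂/n₁ (light incident in material X, refracted into air).
n₂ = n₁ tan θ_B = 1.693 × tan 30.57° = 1.000.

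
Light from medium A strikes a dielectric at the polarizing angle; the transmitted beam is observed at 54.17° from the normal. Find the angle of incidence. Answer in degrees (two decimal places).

θ_B ≈ 35.83°

At Brewster's angle the reflected and refracted rays are perpendicular, so θ_B + θ_t = 90°.
θ_B = 90° − 54.17° = 35.83°.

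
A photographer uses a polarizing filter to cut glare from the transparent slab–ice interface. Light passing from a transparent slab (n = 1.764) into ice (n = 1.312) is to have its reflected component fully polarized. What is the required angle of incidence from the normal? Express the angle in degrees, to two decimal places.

The reflected p-component vanishes when tan θ_B = n₂/n₁.
tan θ_B = n₂/n₁ = 1.312/1.764 = 0.7438. Taking the arctangent, θ_B = 36.64°.

θ_B ≈ 36.64°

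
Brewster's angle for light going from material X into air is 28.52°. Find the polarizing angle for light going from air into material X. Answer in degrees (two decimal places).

θ_B' ≈ 61.48°

Reversing the direction swaps n₁ and n₂, so tan θ_B' = 1/tan θ_B and θ_B' = 90° − θ_B.
Hence θ_B' = 90° − 28.52° = 61.48°.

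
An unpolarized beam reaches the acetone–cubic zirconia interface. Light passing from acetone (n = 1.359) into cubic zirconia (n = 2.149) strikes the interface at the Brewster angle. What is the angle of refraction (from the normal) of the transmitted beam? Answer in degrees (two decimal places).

θ_t ≈ 32.31°

θ_B = arctan(n₂/n₁) = arctan(2.149/1.359) = 57.69°.
Since θ_B + θ_t = 90° at Brewster incidence, θ_t = 90° − 57.69° = 32.31°.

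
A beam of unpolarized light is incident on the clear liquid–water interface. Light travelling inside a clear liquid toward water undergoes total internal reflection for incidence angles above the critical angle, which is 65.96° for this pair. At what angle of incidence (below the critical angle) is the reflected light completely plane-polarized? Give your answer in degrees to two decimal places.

θ_B ≈ 42.40°

sin θ_c = n₂/n₁, so n₂/n₁ = sin 65.96° = 0.9133.
Brewster: tan θ_B = n₂/n₁ = 0.9133.
θ_B = arctan(0.9133) = 42.40°.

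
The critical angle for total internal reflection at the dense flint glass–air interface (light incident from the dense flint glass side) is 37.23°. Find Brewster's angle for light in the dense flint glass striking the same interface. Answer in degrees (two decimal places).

θ_B ≈ 31.17°

At the critical angle sin θ_c = n₂/n₁, giving n₂/n₁ = sin 37.23° = 0.6050.
Then tan θ_B = n₂/n₁ = 0.6050, so θ_B = arctan 0.6050 = 31.17°.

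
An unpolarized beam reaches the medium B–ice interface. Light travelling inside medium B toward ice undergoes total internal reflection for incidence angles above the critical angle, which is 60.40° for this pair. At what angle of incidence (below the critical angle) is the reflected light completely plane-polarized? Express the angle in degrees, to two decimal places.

At the critical angle sin θ_c = n₂/n₁, giving n₂/n₁ = sin 60.40° = 0.8695.
Then tan θ_B = n₂/n₁ = 0.8695, so θ_B = arctan 0.8695 = 41.01°.

θ_B ≈ 41.01°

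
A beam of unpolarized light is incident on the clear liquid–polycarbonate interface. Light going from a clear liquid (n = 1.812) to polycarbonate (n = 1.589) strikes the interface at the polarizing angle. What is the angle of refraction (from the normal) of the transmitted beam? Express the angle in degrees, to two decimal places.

θ_t ≈ 48.75°

First find Brewster's angle: tan θ_B = 1.589/1.812 = 0.8769, giving θ_B = 41.25°.
At Brewster's angle the reflected and refracted rays are perpendicular, so θ_t = 90° − θ_B = 90° − 41.25° = 48.75°.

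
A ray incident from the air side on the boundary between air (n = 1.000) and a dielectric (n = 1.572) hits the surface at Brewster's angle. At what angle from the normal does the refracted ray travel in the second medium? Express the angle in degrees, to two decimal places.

θ_B = arctan(n₂/n₁) = arctan(1.572/1.000) = 57.54°.
The refracted ray is perpendicular to the reflected ray, so θ_t = 90° − θ_B = 32.46°.

θ_t ≈ 32.46°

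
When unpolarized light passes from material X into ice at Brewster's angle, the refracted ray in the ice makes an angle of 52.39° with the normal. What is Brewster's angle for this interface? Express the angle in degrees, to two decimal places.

θ_B ≈ 37.61°

Brewster's condition makes the reflected and refracted beams perpendicular: θ_B + θ_t = 90°.
So θ_B = 90° − θ_t = 90° − 52.39° = 37.61°.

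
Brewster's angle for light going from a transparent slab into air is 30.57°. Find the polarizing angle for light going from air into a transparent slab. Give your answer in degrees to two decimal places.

Reversing the direction swaps n₁ and n₂, so tan θ_B' = 1/tan θ_B and θ_B' = 90° − θ_B.
Hence θ_B' = 90° − 30.57° = 59.43°.

θ_B' ≈ 59.43°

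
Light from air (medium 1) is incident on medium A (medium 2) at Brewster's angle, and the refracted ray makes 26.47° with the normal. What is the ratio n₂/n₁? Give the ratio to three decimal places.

n₂/n₁ ≈ 2.008

θ_B + θ_t = 90°, so θ_B = 90° − 26.47° = 63.53°.
tan θ_B = n₂/n₁, so n₂/n₁ = tan 63.53° = 2.008.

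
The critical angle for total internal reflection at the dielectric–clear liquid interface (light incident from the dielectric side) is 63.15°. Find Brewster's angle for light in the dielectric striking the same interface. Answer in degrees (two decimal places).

At the critical angle sin θ_c = n₂/n₁, giving n₂/n₁ = sin 63.15° = 0.8922.
Then tan θ_B = n₂/n₁ = 0.8922, so θ_B = arctan 0.8922 = 41.74°.

θ_B ≈ 41.74°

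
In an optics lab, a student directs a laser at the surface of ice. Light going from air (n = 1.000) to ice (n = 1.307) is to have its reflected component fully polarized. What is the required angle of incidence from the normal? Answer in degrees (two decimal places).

Here n₂/n₁ = 1.307/1.000 = 1.3070, and Brewster's law gives tan θ_B = n₂/n₁.
So θ_B = arctan 1.3070 = 52.58°.

θ_B ≈ 52.58°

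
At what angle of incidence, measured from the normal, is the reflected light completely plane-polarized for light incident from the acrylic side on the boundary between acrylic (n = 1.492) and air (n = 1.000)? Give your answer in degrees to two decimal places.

θ_B ≈ 33.83°

tan θ_B = n₂/n₁ = 1.000/1.492 = 0.6702. Taking the arctangent, θ_B = 33.83°.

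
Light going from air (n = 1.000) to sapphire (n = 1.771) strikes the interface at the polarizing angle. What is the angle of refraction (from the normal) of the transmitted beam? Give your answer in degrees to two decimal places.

tan θ_B = n₂/n₁ = 1.771/1.000 = 1.7710, so θ_B = 60.55°.
At Brewster's angle the reflected and refracted rays are perpendicular, so θ_t = 90° − θ_B = 90° − 60.55° = 29.45°.

θ_t ≈ 29.45°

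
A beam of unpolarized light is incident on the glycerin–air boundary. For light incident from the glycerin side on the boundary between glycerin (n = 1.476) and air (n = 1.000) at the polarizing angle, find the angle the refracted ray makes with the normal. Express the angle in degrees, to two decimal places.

θ_t ≈ 55.88°

θ_B = arctan(n₂/n₁) = arctan(1.000/1.476) = 34.12°.
The refracted ray is perpendicular to the reflected ray, so θ_t = 90° − θ_B = 55.88°.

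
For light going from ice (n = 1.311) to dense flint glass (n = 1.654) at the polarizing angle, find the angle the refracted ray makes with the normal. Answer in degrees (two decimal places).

θ_B = arctan(n₂/n₁) = arctan(1.654/1.311) = 51.60°.
The refracted ray is perpendicular to the reflected ray, so θ_t = 90° − θ_B = 38.40°.

θ_t ≈ 38.40°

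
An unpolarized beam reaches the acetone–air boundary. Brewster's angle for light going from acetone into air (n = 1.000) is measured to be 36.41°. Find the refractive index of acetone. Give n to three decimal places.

Brewster's law: tan θ_B = n₂/n₁ (light incident in acetone, refracted into air).
n₁ = n₂ / tan θ_B = 1.000 / tan 36.41° = 1.356.

n ≈ 1.356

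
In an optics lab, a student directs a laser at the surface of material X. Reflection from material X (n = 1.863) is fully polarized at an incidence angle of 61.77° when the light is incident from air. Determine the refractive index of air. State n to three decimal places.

n ≈ 1.000

Brewster's law: tan θ_B = n₂/n₁ (light incident in air, refracted into material X).
n₁ = n₂ / tan θ_B = 1.863 / tan 61.77° = 1.000.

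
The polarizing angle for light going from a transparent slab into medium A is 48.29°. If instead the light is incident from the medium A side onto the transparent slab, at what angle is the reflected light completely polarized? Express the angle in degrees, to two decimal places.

Reversing the direction swaps n₁ and n₂, so tan θ_B' = 1/tan θ_B and θ_B' = 90° − θ_B.
Hence θ_B' = 90° − 48.29° = 41.71°.

θ_B' ≈ 41.71°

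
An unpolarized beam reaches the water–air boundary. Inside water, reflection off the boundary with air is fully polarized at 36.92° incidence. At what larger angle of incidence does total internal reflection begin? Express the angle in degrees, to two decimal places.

θ_c ≈ 48.71°

From Brewster, n₂/n₁ = tan θ_B = tan 36.92° = 0.7514.
Then sin θ_c = n₂/n₁ = 0.7514, so θ_c = arcsin 0.7514 = 48.71°.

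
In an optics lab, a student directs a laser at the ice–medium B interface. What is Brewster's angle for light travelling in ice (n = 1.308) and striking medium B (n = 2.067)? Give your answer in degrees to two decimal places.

Brewster's condition: tan θ_B = n₂/n₁ = 2.067/1.308 = 1.5803.
θ_B = arctan(1.5803) = 57.67°.

θ_B ≈ 57.67°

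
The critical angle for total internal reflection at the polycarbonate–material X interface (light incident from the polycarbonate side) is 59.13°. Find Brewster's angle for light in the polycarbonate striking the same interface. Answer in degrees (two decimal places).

θ_B ≈ 40.64°

sin θ_c = n₂/n₁, so n₂/n₁ = sin 59.13° = 0.8583.
Brewster: tan θ_B = n₂/n₁ = 0.8583.
θ_B = arctan(0.8583) = 40.64°.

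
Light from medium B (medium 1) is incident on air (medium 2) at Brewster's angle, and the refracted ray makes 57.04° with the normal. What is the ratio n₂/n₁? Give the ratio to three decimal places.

At Brewster incidence θ_B = 90° − θ_t = 90° − 57.04° = 32.96°.
tan θ_B = n₂/n₁, so n₂/n₁ = tan 32.96° = 0.648.

n₂/n₁ ≈ 0.648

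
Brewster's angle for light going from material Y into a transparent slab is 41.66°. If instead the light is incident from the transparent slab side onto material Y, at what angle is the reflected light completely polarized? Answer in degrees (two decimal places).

tan θ_B' = n₁/n₂ = 1/tan θ_B, so θ_B' = 90° − θ_B.
θ_B' = 90° − 41.66° = 48.34°.

θ_B' ≈ 48.34°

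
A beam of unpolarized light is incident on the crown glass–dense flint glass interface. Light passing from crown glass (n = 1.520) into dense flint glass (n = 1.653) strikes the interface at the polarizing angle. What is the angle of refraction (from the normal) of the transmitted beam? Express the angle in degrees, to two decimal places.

θ_t ≈ 42.60°

First find Brewster's angle: tan θ_B = 1.653/1.520 = 1.0875, giving θ_B = 47.40°.
The refracted ray is perpendicular to the reflected ray, so θ_t = 90° − θ_B = 42.60°.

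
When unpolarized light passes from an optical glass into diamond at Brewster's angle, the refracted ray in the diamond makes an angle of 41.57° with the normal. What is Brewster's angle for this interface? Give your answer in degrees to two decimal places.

θ_B ≈ 48.43°

Brewster's condition makes the reflected and refracted beams perpendicular: θ_B + θ_t = 90°.
So θ_B = 90° − θ_t = 90° − 41.57° = 48.43°.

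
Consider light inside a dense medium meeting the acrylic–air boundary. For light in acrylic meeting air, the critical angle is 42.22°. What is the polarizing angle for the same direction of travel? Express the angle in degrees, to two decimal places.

sin θ_c = n₂/n₁, so n₂/n₁ = sin 42.22° = 0.6720.
Brewster: tan θ_B = n₂/n₁ = 0.6720.
θ_B = arctan(0.6720) = 33.90°.

θ_B ≈ 33.90°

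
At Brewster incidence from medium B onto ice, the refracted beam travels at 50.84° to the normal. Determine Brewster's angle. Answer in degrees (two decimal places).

θ_B ≈ 39.16°

Brewster's condition makes the reflected and refracted beams perpendicular: θ_B + θ_t = 90°.
So θ_B = 90° − θ_t = 90° − 50.84° = 39.16°.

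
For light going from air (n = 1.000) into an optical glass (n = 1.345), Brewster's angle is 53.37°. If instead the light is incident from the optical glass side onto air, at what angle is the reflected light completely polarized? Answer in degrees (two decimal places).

θ_B' ≈ 36.63°

tan θ_B' = n₁/n₂ = 1/tan θ_B, so θ_B' = 90° − θ_B.
θ_B' = 90° − 53.37° = 36.63°.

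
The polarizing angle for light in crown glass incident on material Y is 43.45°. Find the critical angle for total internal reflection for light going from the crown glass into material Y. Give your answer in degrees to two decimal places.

θ_c ≈ 71.32°

tan θ_B = n₂/n₁ = tan 43.45° = 0.9473.
Total internal reflection: sin θ_c = n₂/n₁ = 0.9473.
θ_c = arcsin(0.9473) = 71.32°.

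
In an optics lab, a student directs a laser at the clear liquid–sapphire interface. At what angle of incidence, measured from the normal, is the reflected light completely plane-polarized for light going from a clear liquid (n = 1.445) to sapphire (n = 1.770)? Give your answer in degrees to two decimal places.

θ_B ≈ 50.77°

Brewster's condition: tan θ_B = n₂/n₁ = 1.770/1.445 = 1.2249.
θ_B = arctan(1.2249) = 50.77°.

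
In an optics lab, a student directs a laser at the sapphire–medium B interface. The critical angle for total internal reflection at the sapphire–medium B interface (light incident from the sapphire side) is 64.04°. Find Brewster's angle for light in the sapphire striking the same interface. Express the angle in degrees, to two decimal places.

θ_B ≈ 41.96°

At the critical angle sin θ_c = n₂/n₁, giving n₂/n₁ = sin 64.04° = 0.8991.
Then tan θ_B = n₂/n₁ = 0.8991, so θ_B = arctan 0.8991 = 41.96°.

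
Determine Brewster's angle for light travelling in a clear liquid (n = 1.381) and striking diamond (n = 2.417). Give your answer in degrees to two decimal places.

tan θ_B = n₂/n₁ = 2.417/1.381 = 1.7502.
So θ_B = arctan 1.7502 = 60.26°.

θ_B ≈ 60.26°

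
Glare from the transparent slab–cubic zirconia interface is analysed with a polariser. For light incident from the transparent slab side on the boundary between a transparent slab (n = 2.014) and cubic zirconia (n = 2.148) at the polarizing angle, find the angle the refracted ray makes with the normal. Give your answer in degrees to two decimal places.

θ_t ≈ 43.16°

tan θ_B = n₂/n₁ = 2.148/2.014 = 1.0665, so θ_B = 46.84°.
The refracted ray is perpendicular to the reflected ray, so θ_t = 90° − θ_B = 43.16°.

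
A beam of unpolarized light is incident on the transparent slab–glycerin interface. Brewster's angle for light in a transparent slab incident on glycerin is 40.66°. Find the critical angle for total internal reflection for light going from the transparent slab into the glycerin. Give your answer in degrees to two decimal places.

θ_c ≈ 59.20°

From Brewster, n₂/n₁ = tan θ_B = tan 40.66° = 0.8589.
Then sin θ_c = n₂/n₁ = 0.8589, so θ_c = arcsin 0.8589 = 59.20°.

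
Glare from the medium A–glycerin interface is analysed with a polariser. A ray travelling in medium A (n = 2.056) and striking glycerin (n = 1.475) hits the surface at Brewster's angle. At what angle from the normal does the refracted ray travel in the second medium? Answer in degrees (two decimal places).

θ_t ≈ 54.34°

tan θ_B = n₂/n₁ = 1.475/2.056 = 0.7174, so θ_B = 35.66°.
Since θ_B + θ_t = 90° at Brewster incidence, θ_t = 90° − 35.66° = 54.34°.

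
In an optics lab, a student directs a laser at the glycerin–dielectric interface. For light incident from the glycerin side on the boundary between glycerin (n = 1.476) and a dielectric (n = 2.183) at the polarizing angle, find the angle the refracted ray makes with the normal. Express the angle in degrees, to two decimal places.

θ_t ≈ 34.06°

First find Brewster's angle: tan θ_B = 2.183/1.476 = 1.4790, giving θ_B = 55.94°.
The refracted ray is perpendicular to the reflected ray, so θ_t = 90° − θ_B = 34.06°.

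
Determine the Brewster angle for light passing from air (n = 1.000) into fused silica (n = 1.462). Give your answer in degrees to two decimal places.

θ_B ≈ 55.63°

At Brewster's angle the reflected and refracted rays are perpendicular, which with Snell's law gives tan θ_B = n₂/n₁.
Brewster's condition: tan θ_B = n₂/n₁ = 1.462/1.000 = 1.4620.
So θ_B = arctan 1.4620 = 55.63°.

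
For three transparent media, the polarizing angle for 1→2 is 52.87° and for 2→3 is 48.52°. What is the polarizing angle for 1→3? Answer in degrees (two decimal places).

θ_B ≈ 56.20°

Each Brewster angle gives a ratio: n₂/n₁ = tan 52.87° = 1.3208, n₃/n₂ = tan 48.52° = 1.1311.
So n₃/n₁ = (n₂/n₁)(n₃/n₂) = 1.3208 × 1.1311 = 1.4939.
θ_B(1→3) = arctan(1.4939) = 56.20°.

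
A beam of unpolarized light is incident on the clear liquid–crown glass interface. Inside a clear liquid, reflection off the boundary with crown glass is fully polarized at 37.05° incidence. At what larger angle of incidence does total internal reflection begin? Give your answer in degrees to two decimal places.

θ_c ≈ 49.02°

tan θ_B = n₂/n₁ = tan 37.05° = 0.7549.
Total internal reflection: sin θ_c = n₂/n₁ = 0.7549.
θ_c = arcsin(0.7549) = 49.02°.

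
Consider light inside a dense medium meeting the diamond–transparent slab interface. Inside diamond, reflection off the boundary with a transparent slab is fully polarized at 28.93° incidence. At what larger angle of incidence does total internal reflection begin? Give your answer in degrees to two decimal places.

θ_c ≈ 33.55°

tan θ_B = n₂/n₁ = tan 28.93° = 0.5527.
Total internal reflection: sin θ_c = n₂/n₁ = 0.5527.
θ_c = arcsin(0.5527) = 33.55°.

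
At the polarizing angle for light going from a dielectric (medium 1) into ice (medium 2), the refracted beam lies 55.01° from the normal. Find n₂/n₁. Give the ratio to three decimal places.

θ_B + θ_t = 90°, so θ_B = 90° − 55.01° = 34.99°.
Then n₂/n₁ = tan θ_B = tan 34.99° = 0.700.

n₂/n₁ ≈ 0.700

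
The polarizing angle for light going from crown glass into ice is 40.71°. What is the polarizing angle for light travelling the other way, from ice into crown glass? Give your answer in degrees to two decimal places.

tan θ_B' = n₁/n₂ = 1/tan θ_B, so θ_B' = 90° − θ_B.
θ_B' = 90° − 40.71° = 49.29°.

θ_B' ≈ 49.29°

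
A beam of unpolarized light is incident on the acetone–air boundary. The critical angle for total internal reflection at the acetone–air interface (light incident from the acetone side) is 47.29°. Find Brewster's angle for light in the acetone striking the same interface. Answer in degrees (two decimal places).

θ_B ≈ 36.31°

n₂/n₁ = sin θ_c = sin 47.29° = 0.7348.
tan θ_B equals the same ratio, so θ_B = arctan(0.7348) = 36.31°.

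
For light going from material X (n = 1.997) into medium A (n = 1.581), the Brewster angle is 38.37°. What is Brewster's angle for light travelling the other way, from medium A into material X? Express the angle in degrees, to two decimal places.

θ_B' ≈ 51.63°

Reversing the direction swaps n₁ and n₂, so tan θ_B' = 1/tan θ_B and θ_B' = 90° − θ_B.
Hence θ_B' = 90° − 38.37° = 51.63°.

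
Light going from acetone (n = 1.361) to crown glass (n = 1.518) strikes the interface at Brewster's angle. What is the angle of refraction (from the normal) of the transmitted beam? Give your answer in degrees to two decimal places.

θ_t ≈ 41.88°

θ_B = arctan(n₂/n₁) = arctan(1.518/1.361) = 48.12°.
Since θ_B + θ_t = 90° at Brewster incidence, θ_t = 90° − 48.12° = 41.88°.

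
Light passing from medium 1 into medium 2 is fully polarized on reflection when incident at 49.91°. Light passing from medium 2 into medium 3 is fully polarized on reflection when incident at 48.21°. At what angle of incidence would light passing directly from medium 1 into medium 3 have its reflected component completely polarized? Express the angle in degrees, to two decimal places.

tan θ_B(1→2) = n₂/n₁ = tan 49.91° = 1.1880.
tan θ_B(2→3) = n₃/n₂ = tan 48.21° = 1.1188.
n₃/n₁ = 1.3291. Then tan θ_B(1→3) = n₃/n₁, so θ_B(1→3) = arctan(1.3291) = 53.04°.

θ_B ≈ 53.04°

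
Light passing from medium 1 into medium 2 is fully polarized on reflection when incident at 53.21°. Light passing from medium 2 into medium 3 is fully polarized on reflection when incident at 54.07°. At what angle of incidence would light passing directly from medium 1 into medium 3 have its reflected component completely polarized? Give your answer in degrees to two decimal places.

n₂/n₁ = tan 53.21° = 1.3372 and n₃/n₂ = tan 54.07° = 1.3799.
So n₃/n₁ = (n₂/n₁)(n₃/n₂) = 1.3372 × 1.3799 = 1.8453.
θ_B(1→3) = arctan(1.8453) = 61.55°.

θ_B ≈ 61.55°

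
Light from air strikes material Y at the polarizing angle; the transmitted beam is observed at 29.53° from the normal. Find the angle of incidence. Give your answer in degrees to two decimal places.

Since the reflected and refracted rays are at right angles at the polarizing angle, θ_B + θ_t = 90°.
θ_B = 90° − 29.53° = 60.47°.

θ_B ≈ 60.47°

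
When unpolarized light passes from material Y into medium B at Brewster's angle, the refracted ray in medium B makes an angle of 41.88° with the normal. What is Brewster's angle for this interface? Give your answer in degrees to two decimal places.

At Brewster's angle the reflected and refracted rays are perpendicular, so θ_B + θ_t = 90°.
θ_B = 90° − 41.88° = 48.12°.

θ_B ≈ 48.12°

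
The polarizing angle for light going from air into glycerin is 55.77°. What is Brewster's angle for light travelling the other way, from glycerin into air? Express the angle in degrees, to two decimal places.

θ_B' ≈ 34.23°

Reversing the direction swaps n₁ and n₂, so tan θ_B' = 1/tan θ_B and θ_B' = 90° − θ_B.
Hence θ_B' = 90° − 55.77° = 34.23°.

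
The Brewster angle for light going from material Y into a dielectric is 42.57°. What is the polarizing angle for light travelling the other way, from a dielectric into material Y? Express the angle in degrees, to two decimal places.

θ_B' ≈ 47.43°

tan θ_B' = n₁/n₂ = 1/tan θ_B, so θ_B' = 90° − θ_B.
θ_B' = 90° − 42.57° = 47.43°.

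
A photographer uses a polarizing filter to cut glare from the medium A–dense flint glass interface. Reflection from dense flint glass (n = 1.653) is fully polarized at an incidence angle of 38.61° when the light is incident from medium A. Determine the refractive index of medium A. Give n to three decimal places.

Brewster's law: tan θ_B = n₂/n₁ (light incident in medium A, refracted into dense flint glass).
n₁ = n₂ / tan θ_B = 1.653 / tan 38.61° = 2.070.

n ≈ 2.070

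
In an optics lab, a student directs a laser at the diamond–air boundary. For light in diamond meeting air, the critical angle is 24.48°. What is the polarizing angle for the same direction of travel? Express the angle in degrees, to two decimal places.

n₂/n₁ = sin θ_c = sin 24.48° = 0.4144.
tan θ_B equals the same ratio, so θ_B = arctan(0.4144) = 22.51°.

θ_B ≈ 22.51°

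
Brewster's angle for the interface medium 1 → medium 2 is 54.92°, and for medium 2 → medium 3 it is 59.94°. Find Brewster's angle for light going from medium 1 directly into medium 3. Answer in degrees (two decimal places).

θ_B ≈ 67.88°

tan θ_B(1→2) = n₂/n₁ = tan 54.92° = 1.4239.
tan θ_B(2→3) = n₃/n₂ = tan 59.94° = 1.7279.
n₃/n₁ = 2.4603. Then tan θ_B(1→3) = n₃/n₁, so θ_B(1→3) = arctan(2.4603) = 67.88°.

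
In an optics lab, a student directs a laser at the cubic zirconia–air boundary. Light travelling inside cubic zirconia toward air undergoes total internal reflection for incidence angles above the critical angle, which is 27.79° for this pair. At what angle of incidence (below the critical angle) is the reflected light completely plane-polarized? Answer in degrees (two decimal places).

θ_B ≈ 25.00°

At the critical angle sin θ_c = n₂/n₁, giving n₂/n₁ = sin 27.79° = 0.4662.
Then tan θ_B = n₂/n₁ = 0.4662, so θ_B = arctan 0.4662 = 25.00°.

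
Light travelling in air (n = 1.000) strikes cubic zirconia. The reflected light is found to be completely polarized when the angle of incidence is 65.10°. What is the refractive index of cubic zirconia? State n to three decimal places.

n ≈ 2.154

At Brewster's angle, tan θ_B = n₂/n₁ with n₁ on the incident side (air) and n₂ on the transmitted side (cubic zirconia).
n₂ = n₁ tan θ_B = 1.000 × tan 65.10° = 2.154.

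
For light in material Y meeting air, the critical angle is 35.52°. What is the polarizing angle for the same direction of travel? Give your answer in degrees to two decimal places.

θ_B ≈ 30.16°

At the critical angle sin θ_c = n₂/n₁, giving n₂/n₁ = sin 35.52° = 0.5810.
Then tan θ_B = n₂/n₁ = 0.5810, so θ_B = arctan 0.5810 = 30.16°.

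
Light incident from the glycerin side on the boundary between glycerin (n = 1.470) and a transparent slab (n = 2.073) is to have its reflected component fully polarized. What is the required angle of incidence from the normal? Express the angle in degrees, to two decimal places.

The reflected p-component vanishes when tan θ_B = n₂/n₁.
Brewster's condition: tan θ_B = n₂/n₁ = 2.073/1.470 = 1.4102.
θ_B = arctan(1.4102) = 54.66°.

θ_B ≈ 54.66°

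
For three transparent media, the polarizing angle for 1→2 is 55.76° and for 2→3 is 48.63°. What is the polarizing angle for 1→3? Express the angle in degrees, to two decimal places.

θ_B ≈ 59.06°

n₂/n₁ = tan 55.76° = 1.4692 and n₃/n₂ = tan 48.63° = 1.1355.
Multiplying, n₃/n₁ = 1.4692 × 1.1355 = 1.6683, and θ_B(1→3) = arctan 1.6683 = 59.06°.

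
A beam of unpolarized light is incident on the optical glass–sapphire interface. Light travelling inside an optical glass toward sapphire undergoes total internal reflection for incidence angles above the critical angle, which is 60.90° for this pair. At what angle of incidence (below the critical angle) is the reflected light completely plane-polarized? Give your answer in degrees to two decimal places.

θ_B ≈ 41.15°

At the critical angle sin θ_c = n₂/n₁, giving n₂/n₁ = sin 60.90° = 0.8738.
Then tan θ_B = n₂/n₁ = 0.8738, so θ_B = arctan 0.8738 = 41.15°.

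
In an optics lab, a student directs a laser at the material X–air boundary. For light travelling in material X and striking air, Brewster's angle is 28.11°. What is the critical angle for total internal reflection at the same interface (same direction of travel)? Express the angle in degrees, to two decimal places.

θ_c ≈ 32.29°

From Brewster, n₂/n₁ = tan θ_B = tan 28.11° = 0.5342.
Then sin θ_c = n₂/n₁ = 0.5342, so θ_c = arcsin 0.5342 = 32.29°.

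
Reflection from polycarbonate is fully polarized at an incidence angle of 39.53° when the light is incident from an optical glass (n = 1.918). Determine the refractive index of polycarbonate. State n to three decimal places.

Full polarization of the reflected beam means tan θ_B = n₂/n₁, where n₁ is the incident medium (an optical glass).
n₂ = n₁ tan θ_B = 1.918 × tan 39.53° = 1.583.

n ≈ 1.583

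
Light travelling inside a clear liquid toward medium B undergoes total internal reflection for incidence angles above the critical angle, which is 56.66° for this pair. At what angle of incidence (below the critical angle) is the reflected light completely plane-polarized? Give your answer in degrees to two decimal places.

n₂/n₁ = sin θ_c = sin 56.66° = 0.8354.
tan θ_B equals the same ratio, so θ_B = arctan(0.8354) = 39.88°.

θ_B ≈ 39.88°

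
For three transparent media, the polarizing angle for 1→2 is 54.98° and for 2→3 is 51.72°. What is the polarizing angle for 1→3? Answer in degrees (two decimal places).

n₂/n₁ = tan 54.98° = 1.4271 and n₃/n₂ = tan 51.72° = 1.2671.
So n₃/n₁ = (n₂/n₁)(n₃/n₂) = 1.4271 × 1.2671 = 1.8083.
θ_B(1→3) = arctan(1.8083) = 61.06°.

θ_B ≈ 61.06°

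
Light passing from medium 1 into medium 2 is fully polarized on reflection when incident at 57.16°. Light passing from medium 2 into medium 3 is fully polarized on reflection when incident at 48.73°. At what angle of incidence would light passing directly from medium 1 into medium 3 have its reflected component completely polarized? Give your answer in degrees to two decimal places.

n₂/n₁ = tan 57.16° = 1.5493 and n₃/n₂ = tan 48.73° = 1.1395.
So n₃/n₁ = (n₂/n₁)(n₃/n₂) = 1.5493 × 1.1395 = 1.7654.
θ_B(1→3) = arctan(1.7654) = 60.47°.

θ_B ≈ 60.47°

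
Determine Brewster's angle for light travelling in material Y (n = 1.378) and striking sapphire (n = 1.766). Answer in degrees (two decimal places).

θ_B ≈ 52.04°

At Brewster's angle the reflected and refracted rays are perpendicular, which with Snell's law gives tan θ_B = n₂/n₁.
tan θ_B = n₂/n₁ = 1.766/1.378 = 1.2816.
θ_B = arctan(1.2816) = 52.04°.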